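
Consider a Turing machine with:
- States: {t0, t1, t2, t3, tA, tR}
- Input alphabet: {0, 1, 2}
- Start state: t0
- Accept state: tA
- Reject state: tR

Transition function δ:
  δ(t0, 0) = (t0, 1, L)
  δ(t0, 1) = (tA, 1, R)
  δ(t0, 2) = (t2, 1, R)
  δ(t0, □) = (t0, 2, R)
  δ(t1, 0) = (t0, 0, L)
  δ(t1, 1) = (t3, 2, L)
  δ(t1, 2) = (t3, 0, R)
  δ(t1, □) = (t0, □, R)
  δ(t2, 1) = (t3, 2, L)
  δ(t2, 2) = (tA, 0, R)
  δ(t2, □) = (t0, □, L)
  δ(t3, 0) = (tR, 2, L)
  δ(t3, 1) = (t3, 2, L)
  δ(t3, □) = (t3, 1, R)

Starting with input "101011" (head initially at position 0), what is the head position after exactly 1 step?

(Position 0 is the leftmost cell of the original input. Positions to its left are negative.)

Execution trace (head position shown):
Step 0: [t0]101011  (head at position 0)
Step 1: move right → 1[tA]01011  (head at position 1)

After 1 step, the head is at position 1.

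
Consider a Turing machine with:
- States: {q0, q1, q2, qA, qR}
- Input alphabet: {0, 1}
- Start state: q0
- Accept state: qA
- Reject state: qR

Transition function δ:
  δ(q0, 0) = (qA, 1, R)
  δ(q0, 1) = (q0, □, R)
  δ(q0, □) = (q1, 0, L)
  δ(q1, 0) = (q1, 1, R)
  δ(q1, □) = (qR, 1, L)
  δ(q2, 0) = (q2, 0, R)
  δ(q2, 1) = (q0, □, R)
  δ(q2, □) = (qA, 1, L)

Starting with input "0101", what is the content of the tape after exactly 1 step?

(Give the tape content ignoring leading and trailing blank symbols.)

Execution trace:
Initial: [q0]0101
Step 1: δ(q0, 0) = (qA, 1, R) → 1[qA]101

The machine reaches the accept state qA and halts.

After 1 step, the tape (ignoring leading/trailing blanks) is: 1101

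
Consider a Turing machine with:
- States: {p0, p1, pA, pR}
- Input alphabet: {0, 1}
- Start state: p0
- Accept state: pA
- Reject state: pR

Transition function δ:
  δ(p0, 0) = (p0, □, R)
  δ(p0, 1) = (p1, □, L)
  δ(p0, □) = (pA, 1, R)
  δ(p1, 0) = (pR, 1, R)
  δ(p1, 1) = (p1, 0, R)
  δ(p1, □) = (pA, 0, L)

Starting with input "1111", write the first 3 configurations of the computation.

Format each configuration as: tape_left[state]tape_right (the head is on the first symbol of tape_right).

Transitions applied:
Step 1: δ(p0, 1) = (p1, □, L)
Step 2: δ(p1, □) = (pA, 0, L)

The first 3 configurations are:
[p0]1111 ⊢ [p1]□□111 ⊢ [pA]□0□111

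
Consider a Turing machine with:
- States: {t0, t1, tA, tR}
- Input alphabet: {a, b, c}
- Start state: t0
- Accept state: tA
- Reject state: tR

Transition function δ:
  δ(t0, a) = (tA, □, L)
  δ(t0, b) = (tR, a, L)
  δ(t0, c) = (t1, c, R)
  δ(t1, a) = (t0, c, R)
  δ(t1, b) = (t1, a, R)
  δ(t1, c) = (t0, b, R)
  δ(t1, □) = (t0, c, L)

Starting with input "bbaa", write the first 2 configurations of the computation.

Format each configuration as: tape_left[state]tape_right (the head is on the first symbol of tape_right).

Transitions applied:
Step 1: δ(t0, b) = (tR, a, L)

The first 2 configurations are:
[t0]bbaa ⊢ [tR]□abaa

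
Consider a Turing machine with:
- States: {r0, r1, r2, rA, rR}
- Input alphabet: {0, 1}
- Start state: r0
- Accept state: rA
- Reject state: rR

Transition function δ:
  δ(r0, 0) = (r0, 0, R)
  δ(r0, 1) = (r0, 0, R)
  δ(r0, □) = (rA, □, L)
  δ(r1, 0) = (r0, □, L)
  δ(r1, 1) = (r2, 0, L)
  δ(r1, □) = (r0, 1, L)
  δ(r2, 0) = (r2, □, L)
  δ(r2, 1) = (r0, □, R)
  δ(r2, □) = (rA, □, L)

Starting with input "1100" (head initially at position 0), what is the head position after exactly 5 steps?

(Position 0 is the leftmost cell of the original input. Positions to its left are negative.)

Execution trace (head position shown):
Step 0: [r0]1100  (head at position 0)
Step 1: move right → 0[r0]100  (head at position 1)
Step 2: move right → 00[r0]00  (head at position 2)
Step 3: move right → 000[r0]0  (head at position 3)
Step 4: move right → 0000[r0]□  (head at position 4)
Step 5: move left → 000[rA]0□  (head at position 3)

After 5 steps, the head is at position 3.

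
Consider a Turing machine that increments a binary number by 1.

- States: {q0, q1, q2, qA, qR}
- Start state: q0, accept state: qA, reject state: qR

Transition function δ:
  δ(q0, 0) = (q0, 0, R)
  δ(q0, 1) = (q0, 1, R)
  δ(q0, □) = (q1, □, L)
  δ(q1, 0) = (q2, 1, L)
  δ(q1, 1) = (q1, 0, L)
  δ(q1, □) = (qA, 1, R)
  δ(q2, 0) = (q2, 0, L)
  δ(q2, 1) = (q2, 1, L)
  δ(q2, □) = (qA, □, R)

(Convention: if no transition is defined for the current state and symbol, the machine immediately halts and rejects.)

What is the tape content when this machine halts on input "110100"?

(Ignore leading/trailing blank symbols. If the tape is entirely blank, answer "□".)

Execution trace:
Initial: [q0]110100
Step 1: δ(q0, 1) = (q0, 1, R) → 1[q0]10100
Step 2: δ(q0, 1) = (q0, 1, R) → 11[q0]0100
Step 3: δ(q0, 0) = (q0, 0, R) → 110[q0]100
Step 4: δ(q0, 1) = (q0, 1, R) → 1101[q0]00
Step 5: δ(q0, 0) = (q0, 0, R) → 11010[q0]0
Step 6: δ(q0, 0) = (q0, 0, R) → 110100[q0]□
Step 7: δ(q0, □) = (q1, □, L) → 11010[q1]0□
Step 8: δ(q1, 0) = (q2, 1, L) → 1101[q2]01□
Step 9: δ(q2, 0) = (q2, 0, L) → 110[q2]101□
Step 10: δ(q2, 1) = (q2, 1, L) → 11[q2]0101□
Step 11: δ(q2, 0) = (q2, 0, L) → 1[q2]10101□
Step 12: δ(q2, 1) = (q2, 1, L) → [q2]110101□
Step 13: δ(q2, 1) = (q2, 1, L) → [q2]□110101□
Step 14: δ(q2, □) = (qA, □, R) → □[qA]110101□

The machine reaches the accept state qA and halts.

Final tape (ignoring leading/trailing blanks): 110101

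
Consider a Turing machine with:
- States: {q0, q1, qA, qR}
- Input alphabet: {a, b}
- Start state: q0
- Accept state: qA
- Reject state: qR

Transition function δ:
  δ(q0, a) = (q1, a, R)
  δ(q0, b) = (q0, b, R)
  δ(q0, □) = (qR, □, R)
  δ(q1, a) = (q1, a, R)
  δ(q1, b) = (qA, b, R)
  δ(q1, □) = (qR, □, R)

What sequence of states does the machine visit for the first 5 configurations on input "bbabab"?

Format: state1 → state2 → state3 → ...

Execution trace:
Initial: [q0]bbabab
Step 1: δ(q0, b) = (q0, b, R) → b[q0]babab
Step 2: δ(q0, b) = (q0, b, R) → bb[q0]abab
Step 3: δ(q0, a) = (q1, a, R) → bba[q1]bab
Step 4: δ(q1, b) = (qA, b, R) → bbab[qA]ab

The machine reaches the accept state qA and halts.

State sequence: q0 → q0 → q0 → q1 → qA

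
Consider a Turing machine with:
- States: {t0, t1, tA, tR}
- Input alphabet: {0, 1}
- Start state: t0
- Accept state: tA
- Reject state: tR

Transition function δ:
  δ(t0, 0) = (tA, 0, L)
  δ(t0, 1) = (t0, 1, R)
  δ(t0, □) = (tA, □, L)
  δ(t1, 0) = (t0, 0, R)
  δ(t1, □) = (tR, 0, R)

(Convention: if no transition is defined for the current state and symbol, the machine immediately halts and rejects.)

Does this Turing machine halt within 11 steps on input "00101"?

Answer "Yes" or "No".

Execution trace:
Initial: [t0]00101
Step 1: δ(t0, 0) = (tA, 0, L) → [tA]□00101

The machine reaches the accept state tA and halts.
The machine halted after 1 step (within the 11-step bound).

Answer: Yes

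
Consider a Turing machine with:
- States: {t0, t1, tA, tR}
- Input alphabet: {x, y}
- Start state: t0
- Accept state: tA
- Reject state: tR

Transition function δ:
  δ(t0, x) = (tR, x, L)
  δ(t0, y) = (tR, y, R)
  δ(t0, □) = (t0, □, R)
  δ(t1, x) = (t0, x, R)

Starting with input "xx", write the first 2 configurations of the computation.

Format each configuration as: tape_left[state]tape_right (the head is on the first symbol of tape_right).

Transitions applied:
Step 1: δ(t0, x) = (tR, x, L)

The first 2 configurations are:
[t0]xx ⊢ [tR]□xx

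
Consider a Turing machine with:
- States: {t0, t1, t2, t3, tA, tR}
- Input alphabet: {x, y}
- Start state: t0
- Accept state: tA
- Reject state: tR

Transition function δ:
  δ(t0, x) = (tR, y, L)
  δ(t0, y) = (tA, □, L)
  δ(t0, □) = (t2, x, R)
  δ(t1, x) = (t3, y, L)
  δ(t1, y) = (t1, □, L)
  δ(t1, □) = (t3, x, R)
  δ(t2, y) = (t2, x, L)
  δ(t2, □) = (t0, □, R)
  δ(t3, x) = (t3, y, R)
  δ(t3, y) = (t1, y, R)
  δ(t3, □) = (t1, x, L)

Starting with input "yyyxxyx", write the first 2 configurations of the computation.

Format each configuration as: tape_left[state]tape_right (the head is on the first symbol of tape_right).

Transitions applied:
Step 1: δ(t0, y) = (tA, □, L)

The first 2 configurations are:
[t0]yyyxxyx ⊢ [tA]□□yyxxyx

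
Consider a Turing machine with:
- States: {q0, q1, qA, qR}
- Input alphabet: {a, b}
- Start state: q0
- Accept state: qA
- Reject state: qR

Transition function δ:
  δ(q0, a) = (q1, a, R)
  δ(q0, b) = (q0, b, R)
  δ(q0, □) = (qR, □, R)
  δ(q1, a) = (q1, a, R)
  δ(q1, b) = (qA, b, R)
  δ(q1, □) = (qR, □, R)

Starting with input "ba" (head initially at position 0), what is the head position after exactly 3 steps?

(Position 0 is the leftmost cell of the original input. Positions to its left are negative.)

Execution trace (head position shown):
Step 0: [q0]ba  (head at position 0)
Step 1: move right → b[q0]a  (head at position 1)
Step 2: move right → ba[q1]□  (head at position 2)
Step 3: move right → ba□[qR]□  (head at position 3)

After 3 steps, the head is at position 3.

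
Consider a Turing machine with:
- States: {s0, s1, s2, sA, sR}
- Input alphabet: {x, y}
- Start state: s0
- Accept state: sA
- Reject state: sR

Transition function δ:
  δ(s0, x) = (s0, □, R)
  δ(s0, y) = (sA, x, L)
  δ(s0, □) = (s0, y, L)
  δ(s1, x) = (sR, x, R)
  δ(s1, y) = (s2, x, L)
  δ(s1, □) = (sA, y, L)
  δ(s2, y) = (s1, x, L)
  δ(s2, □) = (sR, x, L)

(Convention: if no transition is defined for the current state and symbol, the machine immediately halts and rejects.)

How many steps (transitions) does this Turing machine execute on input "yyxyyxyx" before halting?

Execution trace:
Initial: [s0]yyxyyxyx
Step 1: δ(s0, y) = (sA, x, L) → [sA]□xyxyyxyx

The machine reaches the accept state sA and halts.

The machine executed 1 step before halting.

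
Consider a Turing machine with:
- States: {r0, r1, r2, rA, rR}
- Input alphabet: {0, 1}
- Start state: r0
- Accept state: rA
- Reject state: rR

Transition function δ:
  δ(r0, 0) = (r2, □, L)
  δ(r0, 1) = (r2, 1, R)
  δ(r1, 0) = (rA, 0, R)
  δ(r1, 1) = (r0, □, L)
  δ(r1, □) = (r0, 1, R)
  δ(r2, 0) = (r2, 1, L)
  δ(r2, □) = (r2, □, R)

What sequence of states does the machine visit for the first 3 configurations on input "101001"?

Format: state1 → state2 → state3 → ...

Execution trace:
Initial: [r0]101001
Step 1: δ(r0, 1) = (r2, 1, R) → 1[r2]01001
Step 2: δ(r2, 0) = (r2, 1, L) → [r2]111001

No transition is defined for δ(r2, 1). By convention the machine halts and rejects.

State sequence: r0 → r2 → r2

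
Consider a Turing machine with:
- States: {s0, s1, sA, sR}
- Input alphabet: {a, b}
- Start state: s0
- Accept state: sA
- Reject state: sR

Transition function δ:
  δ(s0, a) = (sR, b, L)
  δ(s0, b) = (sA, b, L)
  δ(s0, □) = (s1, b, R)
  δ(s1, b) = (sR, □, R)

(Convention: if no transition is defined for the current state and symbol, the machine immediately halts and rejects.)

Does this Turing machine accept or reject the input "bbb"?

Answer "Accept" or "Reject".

Execution trace:
Initial: [s0]bbb
Step 1: δ(s0, b) = (sA, b, L) → [sA]□bbb

The machine reaches the accept state sA and halts.

Answer: Accept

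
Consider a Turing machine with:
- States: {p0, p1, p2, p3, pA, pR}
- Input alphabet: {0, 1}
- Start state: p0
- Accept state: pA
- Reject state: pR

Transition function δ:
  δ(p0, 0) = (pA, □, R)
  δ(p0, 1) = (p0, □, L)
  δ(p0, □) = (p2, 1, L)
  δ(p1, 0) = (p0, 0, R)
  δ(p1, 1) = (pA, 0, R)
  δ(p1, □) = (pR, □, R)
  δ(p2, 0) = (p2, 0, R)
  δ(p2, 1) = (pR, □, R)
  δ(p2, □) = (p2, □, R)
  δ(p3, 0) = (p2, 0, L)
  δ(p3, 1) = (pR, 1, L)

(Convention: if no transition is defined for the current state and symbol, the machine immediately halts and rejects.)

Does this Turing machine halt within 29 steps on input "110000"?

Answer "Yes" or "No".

Execution trace:
Initial: [p0]110000
Step 1: δ(p0, 1) = (p0, □, L) → [p0]□□10000
Step 2: δ(p0, □) = (p2, 1, L) → [p2]□1□10000
Step 3: δ(p2, □) = (p2, □, R) → □[p2]1□10000
Step 4: δ(p2, 1) = (pR, □, R) → □□[pR]□10000

The machine reaches the reject state pR and halts.
The machine halted after 4 steps (within the 29-step bound).

Answer: Yes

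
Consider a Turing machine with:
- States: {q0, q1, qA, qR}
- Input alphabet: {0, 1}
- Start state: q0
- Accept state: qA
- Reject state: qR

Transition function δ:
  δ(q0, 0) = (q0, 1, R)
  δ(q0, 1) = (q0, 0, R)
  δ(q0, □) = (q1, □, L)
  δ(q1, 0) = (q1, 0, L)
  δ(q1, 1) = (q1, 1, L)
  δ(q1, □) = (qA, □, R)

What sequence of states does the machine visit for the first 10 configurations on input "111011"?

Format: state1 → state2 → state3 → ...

Execution trace:
Initial: [q0]111011
Step 1: δ(q0, 1) = (q0, 0, R) → 0[q0]11011
Step 2: δ(q0, 1) = (q0, 0, R) → 00[q0]1011
Step 3: δ(q0, 1) = (q0, 0, R) → 000[q0]011
Step 4: δ(q0, 0) = (q0, 1, R) → 0001[q0]11
Step 5: δ(q0, 1) = (q0, 0, R) → 00010[q0]1
Step 6: δ(q0, 1) = (q0, 0, R) → 000100[q0]□
Step 7: δ(q0, □) = (q1, □, L) → 00010[q1]0□
Step 8: δ(q1, 0) = (q1, 0, L) → 0001[q1]00□
Step 9: δ(q1, 0) = (q1, 0, L) → 000[q1]100□

State sequence: q0 → q0 → q0 → q0 → q0 → q0 → q0 → q1 → q1 → q1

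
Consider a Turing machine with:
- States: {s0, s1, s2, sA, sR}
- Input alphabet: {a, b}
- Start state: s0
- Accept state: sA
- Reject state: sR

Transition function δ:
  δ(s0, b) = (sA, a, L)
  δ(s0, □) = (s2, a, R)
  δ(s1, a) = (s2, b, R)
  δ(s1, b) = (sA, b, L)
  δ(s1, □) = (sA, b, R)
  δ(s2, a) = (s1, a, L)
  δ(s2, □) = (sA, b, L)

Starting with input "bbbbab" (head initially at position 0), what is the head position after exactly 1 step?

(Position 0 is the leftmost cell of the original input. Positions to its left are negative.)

Execution trace (head position shown):
Step 0: [s0]bbbbab  (head at position 0)
Step 1: move left → [sA]□abbbab  (head at position -1)

After 1 step, the head is at position -1.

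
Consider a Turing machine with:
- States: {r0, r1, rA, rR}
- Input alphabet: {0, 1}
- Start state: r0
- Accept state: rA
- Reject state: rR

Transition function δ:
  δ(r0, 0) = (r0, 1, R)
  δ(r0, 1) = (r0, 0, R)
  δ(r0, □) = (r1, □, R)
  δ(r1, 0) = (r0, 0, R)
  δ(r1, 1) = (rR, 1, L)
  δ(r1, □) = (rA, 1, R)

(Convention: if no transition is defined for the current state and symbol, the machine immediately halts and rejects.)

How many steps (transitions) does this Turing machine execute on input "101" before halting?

Execution trace:
Initial: [r0]101
Step 1: δ(r0, 1) = (r0, 0, R) → 0[r0]01
Step 2: δ(r0, 0) = (r0, 1, R) → 01[r0]1
Step 3: δ(r0, 1) = (r0, 0, R) → 010[r0]□
Step 4: δ(r0, □) = (r1, □, R) → 010□[r1]□
Step 5: δ(r1, □) = (rA, 1, R) → 010□1[rA]□

The machine reaches the accept state rA and halts.

The machine executed 5 steps before halting.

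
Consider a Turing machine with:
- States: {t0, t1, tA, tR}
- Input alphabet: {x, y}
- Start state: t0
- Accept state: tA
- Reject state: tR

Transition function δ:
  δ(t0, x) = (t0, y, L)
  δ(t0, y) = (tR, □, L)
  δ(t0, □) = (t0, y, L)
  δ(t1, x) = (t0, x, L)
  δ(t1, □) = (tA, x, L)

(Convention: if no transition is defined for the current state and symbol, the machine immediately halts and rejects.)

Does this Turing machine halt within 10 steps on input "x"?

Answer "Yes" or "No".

Execution trace:
Initial: [t0]x
Step 1: δ(t0, x) = (t0, y, L) → [t0]□y
Step 2: δ(t0, □) = (t0, y, L) → [t0]□yy
Step 3: δ(t0, □) = (t0, y, L) → [t0]□yyy
Step 4: δ(t0, □) = (t0, y, L) → [t0]□yyyy
Step 5: δ(t0, □) = (t0, y, L) → [t0]□yyyyy
Step 6: δ(t0, □) = (t0, y, L) → [t0]□yyyyyy
Step 7: δ(t0, □) = (t0, y, L) → [t0]□yyyyyyy
Step 8: δ(t0, □) = (t0, y, L) → [t0]□yyyyyyyy
Step 9: δ(t0, □) = (t0, y, L) → [t0]□yyyyyyyyy
Step 10: δ(t0, □) = (t0, y, L) → [t0]□yyyyyyyyyy

The machine has not reached a halting state after 10 steps.
The machine did not halt within the 10-step bound.

Answer: No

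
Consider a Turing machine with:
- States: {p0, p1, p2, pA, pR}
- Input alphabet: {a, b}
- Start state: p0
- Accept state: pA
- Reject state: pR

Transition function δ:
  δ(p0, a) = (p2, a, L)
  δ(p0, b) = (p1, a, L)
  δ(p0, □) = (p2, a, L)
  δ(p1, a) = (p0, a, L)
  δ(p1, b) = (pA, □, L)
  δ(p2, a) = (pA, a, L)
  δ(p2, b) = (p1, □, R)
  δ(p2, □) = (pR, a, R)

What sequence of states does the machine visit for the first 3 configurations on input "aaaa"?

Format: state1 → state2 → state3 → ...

Execution trace:
Initial: [p0]aaaa
Step 1: δ(p0, a) = (p2, a, L) → [p2]□aaaa
Step 2: δ(p2, □) = (pR, a, R) → a[pR]aaaa

The machine reaches the reject state pR and halts.

State sequence: p0 → p2 → pR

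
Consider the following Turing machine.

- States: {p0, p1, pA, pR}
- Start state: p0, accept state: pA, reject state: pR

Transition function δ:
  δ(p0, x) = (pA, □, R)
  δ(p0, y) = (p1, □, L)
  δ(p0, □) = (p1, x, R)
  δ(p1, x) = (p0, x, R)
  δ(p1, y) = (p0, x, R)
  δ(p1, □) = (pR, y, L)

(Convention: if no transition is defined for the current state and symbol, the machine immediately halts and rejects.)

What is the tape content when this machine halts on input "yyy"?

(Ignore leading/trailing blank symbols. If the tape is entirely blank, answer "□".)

Execution trace:
Initial: [p0]yyy
Step 1: δ(p0, y) = (p1, □, L) → [p1]□□yy
Step 2: δ(p1, □) = (pR, y, L) → [pR]□y□yy

The machine reaches the reject state pR and halts.

Final tape (ignoring leading/trailing blanks): y□yy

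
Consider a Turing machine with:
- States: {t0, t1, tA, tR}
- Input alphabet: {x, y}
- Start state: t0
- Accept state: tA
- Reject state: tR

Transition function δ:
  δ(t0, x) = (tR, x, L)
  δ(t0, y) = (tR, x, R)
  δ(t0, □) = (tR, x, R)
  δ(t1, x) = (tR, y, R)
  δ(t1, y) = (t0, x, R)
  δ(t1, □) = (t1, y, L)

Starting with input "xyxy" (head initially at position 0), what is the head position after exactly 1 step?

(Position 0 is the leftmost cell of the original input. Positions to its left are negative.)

Execution trace (head position shown):
Step 0: [t0]xyxy  (head at position 0)
Step 1: move left → [tR]□xyxy  (head at position -1)

After 1 step, the head is at position -1.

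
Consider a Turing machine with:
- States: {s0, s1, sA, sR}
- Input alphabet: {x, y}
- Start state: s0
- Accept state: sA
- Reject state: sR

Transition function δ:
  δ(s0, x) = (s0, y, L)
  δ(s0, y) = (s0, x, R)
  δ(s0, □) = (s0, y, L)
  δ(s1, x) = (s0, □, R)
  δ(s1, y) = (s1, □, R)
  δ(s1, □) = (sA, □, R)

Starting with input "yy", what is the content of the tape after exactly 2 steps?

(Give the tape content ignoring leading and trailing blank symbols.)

Execution trace:
Initial: [s0]yy
Step 1: δ(s0, y) = (s0, x, R) → x[s0]y
Step 2: δ(s0, y) = (s0, x, R) → xx[s0]□

After 2 steps, the tape (ignoring leading/trailing blanks) is: xx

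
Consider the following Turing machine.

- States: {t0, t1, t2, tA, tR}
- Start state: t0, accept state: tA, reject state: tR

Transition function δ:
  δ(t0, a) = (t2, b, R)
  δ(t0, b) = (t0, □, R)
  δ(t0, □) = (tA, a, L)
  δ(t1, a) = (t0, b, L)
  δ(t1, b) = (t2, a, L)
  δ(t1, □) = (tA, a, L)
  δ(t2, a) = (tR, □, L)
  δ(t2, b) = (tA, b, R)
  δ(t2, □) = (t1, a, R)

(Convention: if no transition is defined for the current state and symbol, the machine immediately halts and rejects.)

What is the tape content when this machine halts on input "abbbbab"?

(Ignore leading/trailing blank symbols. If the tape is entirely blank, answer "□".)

Execution trace:
Initial: [t0]abbbbab
Step 1: δ(t0, a) = (t2, b, R) → b[t2]bbbbab
Step 2: δ(t2, b) = (tA, b, R) → bb[tA]bbbab

The machine reaches the accept state tA and halts.

Final tape (ignoring leading/trailing blanks): bbbbbab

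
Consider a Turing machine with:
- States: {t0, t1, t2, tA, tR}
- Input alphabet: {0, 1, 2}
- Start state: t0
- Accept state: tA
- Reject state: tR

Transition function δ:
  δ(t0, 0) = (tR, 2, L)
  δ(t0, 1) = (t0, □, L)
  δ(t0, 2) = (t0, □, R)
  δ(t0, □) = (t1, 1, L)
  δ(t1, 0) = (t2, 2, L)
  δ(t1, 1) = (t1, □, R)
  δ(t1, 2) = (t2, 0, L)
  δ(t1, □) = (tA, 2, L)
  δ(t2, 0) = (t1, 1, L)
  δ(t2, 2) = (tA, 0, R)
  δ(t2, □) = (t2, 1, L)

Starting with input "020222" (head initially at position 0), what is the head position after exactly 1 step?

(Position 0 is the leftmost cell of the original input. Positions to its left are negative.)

Execution trace (head position shown):
Step 0: [t0]020222  (head at position 0)
Step 1: move left → [tR]□220222  (head at position -1)

After 1 step, the head is at position -1.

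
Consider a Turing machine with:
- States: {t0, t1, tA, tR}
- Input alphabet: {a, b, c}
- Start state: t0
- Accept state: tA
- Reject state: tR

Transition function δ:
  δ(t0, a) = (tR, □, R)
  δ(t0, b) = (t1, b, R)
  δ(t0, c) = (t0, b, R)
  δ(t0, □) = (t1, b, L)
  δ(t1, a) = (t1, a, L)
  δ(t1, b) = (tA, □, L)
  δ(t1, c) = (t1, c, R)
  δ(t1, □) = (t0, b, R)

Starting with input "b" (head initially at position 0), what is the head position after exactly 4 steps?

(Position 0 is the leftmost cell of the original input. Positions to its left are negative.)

Execution trace (head position shown):
Step 0: [t0]b  (head at position 0)
Step 1: move right → b[t1]□  (head at position 1)
Step 2: move right → bb[t0]□  (head at position 2)
Step 3: move left → b[t1]bb  (head at position 1)
Step 4: move left → [tA]b□b  (head at position 0)

After 4 steps, the head is at position 0.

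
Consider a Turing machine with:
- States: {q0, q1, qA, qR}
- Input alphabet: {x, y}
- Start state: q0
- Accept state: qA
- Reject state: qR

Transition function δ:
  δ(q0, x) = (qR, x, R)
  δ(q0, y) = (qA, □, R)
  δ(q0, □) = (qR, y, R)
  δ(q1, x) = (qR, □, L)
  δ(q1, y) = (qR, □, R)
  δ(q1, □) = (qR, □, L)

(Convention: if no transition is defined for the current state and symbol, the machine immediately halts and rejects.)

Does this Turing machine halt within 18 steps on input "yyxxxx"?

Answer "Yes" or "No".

Execution trace:
Initial: [q0]yyxxxx
Step 1: δ(q0, y) = (qA, □, R) → □[qA]yxxxx

The machine reaches the accept state qA and halts.
The machine halted after 1 step (within the 18-step bound).

Answer: Yes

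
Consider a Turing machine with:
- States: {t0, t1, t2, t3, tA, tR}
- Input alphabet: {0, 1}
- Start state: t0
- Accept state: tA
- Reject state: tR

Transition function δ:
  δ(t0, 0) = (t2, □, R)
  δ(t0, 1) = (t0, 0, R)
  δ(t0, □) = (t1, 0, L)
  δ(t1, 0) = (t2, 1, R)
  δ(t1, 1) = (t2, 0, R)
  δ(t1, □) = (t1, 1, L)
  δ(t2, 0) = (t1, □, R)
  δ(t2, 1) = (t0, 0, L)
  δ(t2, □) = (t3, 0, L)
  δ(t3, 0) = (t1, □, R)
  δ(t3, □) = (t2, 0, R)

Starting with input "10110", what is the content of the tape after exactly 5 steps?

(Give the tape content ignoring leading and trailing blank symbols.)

Execution trace:
Initial: [t0]10110
Step 1: δ(t0, 1) = (t0, 0, R) → 0[t0]0110
Step 2: δ(t0, 0) = (t2, □, R) → 0□[t2]110
Step 3: δ(t2, 1) = (t0, 0, L) → 0[t0]□010
Step 4: δ(t0, □) = (t1, 0, L) → [t1]00010
Step 5: δ(t1, 0) = (t2, 1, R) → 1[t2]0010

After 5 steps, the tape (ignoring leading/trailing blanks) is: 10010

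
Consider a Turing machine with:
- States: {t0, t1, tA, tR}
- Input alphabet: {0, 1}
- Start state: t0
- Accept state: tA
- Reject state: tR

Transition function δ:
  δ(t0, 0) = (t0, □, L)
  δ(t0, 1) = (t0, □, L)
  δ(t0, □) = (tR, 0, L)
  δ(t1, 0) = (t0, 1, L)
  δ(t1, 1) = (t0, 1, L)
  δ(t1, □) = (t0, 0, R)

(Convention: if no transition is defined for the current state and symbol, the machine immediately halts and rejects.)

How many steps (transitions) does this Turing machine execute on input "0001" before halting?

Execution trace:
Initial: [t0]0001
Step 1: δ(t0, 0) = (t0, □, L) → [t0]□□001
Step 2: δ(t0, □) = (tR, 0, L) → [tR]□0□001

The machine reaches the reject state tR and halts.

The machine executed 2 steps before halting.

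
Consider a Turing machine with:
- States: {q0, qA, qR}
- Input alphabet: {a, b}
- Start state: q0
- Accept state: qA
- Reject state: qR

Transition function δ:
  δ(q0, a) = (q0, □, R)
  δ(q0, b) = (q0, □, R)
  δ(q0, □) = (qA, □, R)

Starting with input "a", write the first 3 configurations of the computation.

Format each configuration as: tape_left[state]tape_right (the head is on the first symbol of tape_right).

Transitions applied:
Step 1: δ(q0, a) = (q0, □, R)
Step 2: δ(q0, □) = (qA, □, R)

The first 3 configurations are:
[q0]a ⊢ □[q0]□ ⊢ □□[qA]□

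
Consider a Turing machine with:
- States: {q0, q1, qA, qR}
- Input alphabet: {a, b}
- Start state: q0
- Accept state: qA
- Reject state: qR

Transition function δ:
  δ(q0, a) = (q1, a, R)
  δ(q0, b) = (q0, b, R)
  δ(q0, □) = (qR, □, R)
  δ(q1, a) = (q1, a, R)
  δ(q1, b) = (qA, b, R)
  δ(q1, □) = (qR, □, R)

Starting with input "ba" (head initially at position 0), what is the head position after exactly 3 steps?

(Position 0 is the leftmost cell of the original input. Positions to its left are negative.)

Execution trace (head position shown):
Step 0: [q0]ba  (head at position 0)
Step 1: move right → b[q0]a  (head at position 1)
Step 2: move right → ba[q1]□  (head at position 2)
Step 3: move right → ba□[qR]□  (head at position 3)

After 3 steps, the head is at position 3.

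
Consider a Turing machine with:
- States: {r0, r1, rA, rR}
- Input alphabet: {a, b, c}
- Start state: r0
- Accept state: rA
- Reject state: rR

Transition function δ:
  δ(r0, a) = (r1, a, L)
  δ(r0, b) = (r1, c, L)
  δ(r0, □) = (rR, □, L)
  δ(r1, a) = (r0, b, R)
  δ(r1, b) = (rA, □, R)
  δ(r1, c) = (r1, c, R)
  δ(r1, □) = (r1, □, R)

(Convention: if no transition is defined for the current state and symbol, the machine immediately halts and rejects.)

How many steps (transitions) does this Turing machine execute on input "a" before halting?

Execution trace:
Initial: [r0]a
Step 1: δ(r0, a) = (r1, a, L) → [r1]□a
Step 2: δ(r1, □) = (r1, □, R) → □[r1]a
Step 3: δ(r1, a) = (r0, b, R) → □b[r0]□
Step 4: δ(r0, □) = (rR, □, L) → □[rR]b□

The machine reaches the reject state rR and halts.

The machine executed 4 steps before halting.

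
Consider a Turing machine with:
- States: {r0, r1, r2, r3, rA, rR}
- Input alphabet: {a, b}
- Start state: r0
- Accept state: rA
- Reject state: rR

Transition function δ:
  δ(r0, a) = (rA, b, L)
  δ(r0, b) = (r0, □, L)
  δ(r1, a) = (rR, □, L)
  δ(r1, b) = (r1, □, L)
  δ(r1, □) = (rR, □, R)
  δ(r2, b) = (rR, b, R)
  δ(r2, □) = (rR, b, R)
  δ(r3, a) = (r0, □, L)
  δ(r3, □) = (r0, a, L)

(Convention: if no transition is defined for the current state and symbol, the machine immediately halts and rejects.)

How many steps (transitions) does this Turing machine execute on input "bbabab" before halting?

Execution trace:
Initial: [r0]bbabab
Step 1: δ(r0, b) = (r0, □, L) → [r0]□□babab

No transition is defined for δ(r0, □). By convention the machine halts and rejects.

The machine executed 1 step before halting.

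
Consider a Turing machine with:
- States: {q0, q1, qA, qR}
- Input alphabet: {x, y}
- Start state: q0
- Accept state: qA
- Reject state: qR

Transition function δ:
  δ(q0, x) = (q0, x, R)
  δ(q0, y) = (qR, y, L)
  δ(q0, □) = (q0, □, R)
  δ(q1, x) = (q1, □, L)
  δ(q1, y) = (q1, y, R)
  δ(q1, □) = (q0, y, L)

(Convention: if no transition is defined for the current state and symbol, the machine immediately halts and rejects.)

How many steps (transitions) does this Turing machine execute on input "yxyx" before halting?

Execution trace:
Initial: [q0]yxyx
Step 1: δ(q0, y) = (qR, y, L) → [qR]□yxyx

The machine reaches the reject state qR and halts.

The machine executed 1 step before halting.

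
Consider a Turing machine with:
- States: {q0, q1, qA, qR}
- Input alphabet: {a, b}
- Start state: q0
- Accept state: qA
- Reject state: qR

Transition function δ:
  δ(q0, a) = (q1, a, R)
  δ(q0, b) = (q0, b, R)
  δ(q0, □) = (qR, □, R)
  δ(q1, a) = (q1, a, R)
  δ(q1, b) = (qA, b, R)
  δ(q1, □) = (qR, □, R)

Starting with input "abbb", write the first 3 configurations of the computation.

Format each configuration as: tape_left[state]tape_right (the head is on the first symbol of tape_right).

Transitions applied:
Step 1: δ(q0, a) = (q1, a, R)
Step 2: δ(q1, b) = (qA, b, R)

The first 3 configurations are:
[q0]abbb ⊢ a[q1]bbb ⊢ ab[qA]bb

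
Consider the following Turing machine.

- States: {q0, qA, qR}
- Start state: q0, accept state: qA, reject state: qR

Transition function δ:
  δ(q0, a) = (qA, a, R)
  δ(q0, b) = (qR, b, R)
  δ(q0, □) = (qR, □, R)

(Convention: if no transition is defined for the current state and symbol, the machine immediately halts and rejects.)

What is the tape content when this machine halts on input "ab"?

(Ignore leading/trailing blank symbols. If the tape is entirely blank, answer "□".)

Execution trace:
Initial: [q0]ab
Step 1: δ(q0, a) = (qA, a, R) → a[qA]b

The machine reaches the accept state qA and halts.

Final tape (ignoring leading/trailing blanks): ab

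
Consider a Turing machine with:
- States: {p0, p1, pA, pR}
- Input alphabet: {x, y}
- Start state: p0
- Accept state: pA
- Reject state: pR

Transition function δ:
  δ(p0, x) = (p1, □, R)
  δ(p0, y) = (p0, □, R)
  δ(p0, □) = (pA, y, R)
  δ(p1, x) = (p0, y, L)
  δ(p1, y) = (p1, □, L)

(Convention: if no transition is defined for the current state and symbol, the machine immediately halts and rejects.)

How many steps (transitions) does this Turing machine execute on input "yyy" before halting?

Execution trace:
Initial: [p0]yyy
Step 1: δ(p0, y) = (p0, □, R) → □[p0]yy
Step 2: δ(p0, y) = (p0, □, R) → □□[p0]y
Step 3: δ(p0, y) = (p0, □, R) → □□□[p0]□
Step 4: δ(p0, □) = (pA, y, R) → □□□y[pA]□

The machine reaches the accept state pA and halts.

The machine executed 4 steps before halting.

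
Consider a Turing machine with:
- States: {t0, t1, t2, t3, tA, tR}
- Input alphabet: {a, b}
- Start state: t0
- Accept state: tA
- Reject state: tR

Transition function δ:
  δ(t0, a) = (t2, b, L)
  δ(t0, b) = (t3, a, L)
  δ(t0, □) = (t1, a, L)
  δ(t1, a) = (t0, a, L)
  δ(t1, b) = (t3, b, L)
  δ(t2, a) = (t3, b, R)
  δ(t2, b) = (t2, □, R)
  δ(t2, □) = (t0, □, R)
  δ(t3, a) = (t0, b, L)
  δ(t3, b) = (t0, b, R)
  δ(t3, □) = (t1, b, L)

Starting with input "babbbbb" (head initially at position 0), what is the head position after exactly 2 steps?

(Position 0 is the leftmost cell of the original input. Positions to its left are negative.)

Execution trace (head position shown):
Step 0: [t0]babbbbb  (head at position 0)
Step 1: move left → [t3]□aabbbbb  (head at position -1)
Step 2: move left → [t1]□baabbbbb  (head at position -2)

After 2 steps, the head is at position -2.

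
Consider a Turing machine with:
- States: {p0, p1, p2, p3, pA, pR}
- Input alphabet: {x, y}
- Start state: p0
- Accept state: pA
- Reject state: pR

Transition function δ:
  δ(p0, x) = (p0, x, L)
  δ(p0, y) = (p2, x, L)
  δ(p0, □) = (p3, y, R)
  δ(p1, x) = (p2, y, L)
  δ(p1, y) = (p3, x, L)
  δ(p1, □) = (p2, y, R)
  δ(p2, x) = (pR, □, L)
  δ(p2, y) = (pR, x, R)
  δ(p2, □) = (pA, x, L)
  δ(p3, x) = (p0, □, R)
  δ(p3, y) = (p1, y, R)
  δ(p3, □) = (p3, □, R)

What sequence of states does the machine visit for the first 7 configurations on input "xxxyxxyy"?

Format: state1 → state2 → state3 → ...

Execution trace:
Initial: [p0]xxxyxxyy
Step 1: δ(p0, x) = (p0, x, L) → [p0]□xxxyxxyy
Step 2: δ(p0, □) = (p3, y, R) → y[p3]xxxyxxyy
Step 3: δ(p3, x) = (p0, □, R) → y□[p0]xxyxxyy
Step 4: δ(p0, x) = (p0, x, L) → y[p0]□xxyxxyy
Step 5: δ(p0, □) = (p3, y, R) → yy[p3]xxyxxyy
Step 6: δ(p3, x) = (p0, □, R) → yy□[p0]xyxxyy

State sequence: p0 → p0 → p3 → p0 → p0 → p3 → p0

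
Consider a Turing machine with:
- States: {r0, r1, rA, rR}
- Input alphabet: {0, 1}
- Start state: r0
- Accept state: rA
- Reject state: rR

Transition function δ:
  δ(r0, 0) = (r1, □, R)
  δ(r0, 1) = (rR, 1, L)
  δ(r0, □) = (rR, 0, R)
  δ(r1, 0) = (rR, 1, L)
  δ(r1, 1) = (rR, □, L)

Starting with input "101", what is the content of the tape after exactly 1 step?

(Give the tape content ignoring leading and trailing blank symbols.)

Execution trace:
Initial: [r0]101
Step 1: δ(r0, 1) = (rR, 1, L) → [rR]□101

The machine reaches the reject state rR and halts.

After 1 step, the tape (ignoring leading/trailing blanks) is: 101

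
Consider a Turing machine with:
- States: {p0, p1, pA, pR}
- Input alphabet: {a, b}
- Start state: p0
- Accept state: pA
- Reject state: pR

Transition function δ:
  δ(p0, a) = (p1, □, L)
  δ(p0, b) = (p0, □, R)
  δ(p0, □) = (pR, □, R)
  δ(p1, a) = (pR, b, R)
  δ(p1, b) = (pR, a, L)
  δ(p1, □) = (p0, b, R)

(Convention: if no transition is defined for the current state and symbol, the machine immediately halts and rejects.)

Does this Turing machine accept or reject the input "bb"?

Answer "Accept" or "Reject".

Execution trace:
Initial: [p0]bb
Step 1: δ(p0, b) = (p0, □, R) → □[p0]b
Step 2: δ(p0, b) = (p0, □, R) → □□[p0]□
Step 3: δ(p0, □) = (pR, □, R) → □□□[pR]□

The machine reaches the reject state pR and halts.

Answer: Reject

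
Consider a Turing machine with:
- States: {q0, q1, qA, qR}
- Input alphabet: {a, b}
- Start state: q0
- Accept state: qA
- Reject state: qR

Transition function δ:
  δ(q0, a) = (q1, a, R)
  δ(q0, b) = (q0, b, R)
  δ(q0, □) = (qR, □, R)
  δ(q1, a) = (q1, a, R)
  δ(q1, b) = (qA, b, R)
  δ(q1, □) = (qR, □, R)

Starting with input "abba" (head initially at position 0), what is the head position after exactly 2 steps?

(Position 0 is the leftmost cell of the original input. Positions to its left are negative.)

Execution trace (head position shown):
Step 0: [q0]abba  (head at position 0)
Step 1: move right → a[q1]bba  (head at position 1)
Step 2: move right → ab[qA]ba  (head at position 2)

After 2 steps, the head is at position 2.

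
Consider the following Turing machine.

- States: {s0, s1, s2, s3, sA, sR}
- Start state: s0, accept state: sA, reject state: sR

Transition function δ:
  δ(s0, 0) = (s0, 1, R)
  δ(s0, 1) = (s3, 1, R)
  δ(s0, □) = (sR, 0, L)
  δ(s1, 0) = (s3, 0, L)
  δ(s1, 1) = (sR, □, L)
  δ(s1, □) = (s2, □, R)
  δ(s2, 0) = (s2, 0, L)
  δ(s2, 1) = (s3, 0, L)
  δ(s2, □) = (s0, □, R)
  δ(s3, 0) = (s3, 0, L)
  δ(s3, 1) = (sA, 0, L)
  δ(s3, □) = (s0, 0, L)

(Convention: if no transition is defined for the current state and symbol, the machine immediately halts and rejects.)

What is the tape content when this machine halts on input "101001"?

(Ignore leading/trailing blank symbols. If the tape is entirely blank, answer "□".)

Execution trace:
Initial: [s0]101001
Step 1: δ(s0, 1) = (s3, 1, R) → 1[s3]01001
Step 2: δ(s3, 0) = (s3, 0, L) → [s3]101001
Step 3: δ(s3, 1) = (sA, 0, L) → [sA]□001001

The machine reaches the accept state sA and halts.

Final tape (ignoring leading/trailing blanks): 001001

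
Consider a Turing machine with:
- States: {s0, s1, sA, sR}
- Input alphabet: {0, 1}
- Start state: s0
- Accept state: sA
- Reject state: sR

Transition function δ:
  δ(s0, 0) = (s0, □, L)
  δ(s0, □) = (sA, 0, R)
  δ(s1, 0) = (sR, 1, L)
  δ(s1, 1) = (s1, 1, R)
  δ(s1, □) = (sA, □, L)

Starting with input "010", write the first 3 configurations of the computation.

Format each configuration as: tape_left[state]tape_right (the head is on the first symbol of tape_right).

Transitions applied:
Step 1: δ(s0, 0) = (s0, □, L)
Step 2: δ(s0, □) = (sA, 0, R)

The first 3 configurations are:
[s0]010 ⊢ [s0]□□10 ⊢ 0[sA]□10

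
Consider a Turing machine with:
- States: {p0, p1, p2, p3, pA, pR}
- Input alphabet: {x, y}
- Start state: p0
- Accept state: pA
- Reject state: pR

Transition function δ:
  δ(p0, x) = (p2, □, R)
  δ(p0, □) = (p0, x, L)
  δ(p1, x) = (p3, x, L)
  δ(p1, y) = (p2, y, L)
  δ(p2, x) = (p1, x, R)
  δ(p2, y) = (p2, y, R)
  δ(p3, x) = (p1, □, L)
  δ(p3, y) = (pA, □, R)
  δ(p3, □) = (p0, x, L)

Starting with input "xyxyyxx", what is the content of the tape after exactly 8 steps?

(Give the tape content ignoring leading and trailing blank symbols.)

Execution trace:
Initial: [p0]xyxyyxx
Step 1: δ(p0, x) = (p2, □, R) → □[p2]yxyyxx
Step 2: δ(p2, y) = (p2, y, R) → □y[p2]xyyxx
Step 3: δ(p2, x) = (p1, x, R) → □yx[p1]yyxx
Step 4: δ(p1, y) = (p2, y, L) → □y[p2]xyyxx
Step 5: δ(p2, x) = (p1, x, R) → □yx[p1]yyxx
Step 6: δ(p1, y) = (p2, y, L) → □y[p2]xyyxx
Step 7: δ(p2, x) = (p1, x, R) → □yx[p1]yyxx
Step 8: δ(p1, y) = (p2, y, L) → □y[p2]xyyxx

After 8 steps, the tape (ignoring leading/trailing blanks) is: yxyyxx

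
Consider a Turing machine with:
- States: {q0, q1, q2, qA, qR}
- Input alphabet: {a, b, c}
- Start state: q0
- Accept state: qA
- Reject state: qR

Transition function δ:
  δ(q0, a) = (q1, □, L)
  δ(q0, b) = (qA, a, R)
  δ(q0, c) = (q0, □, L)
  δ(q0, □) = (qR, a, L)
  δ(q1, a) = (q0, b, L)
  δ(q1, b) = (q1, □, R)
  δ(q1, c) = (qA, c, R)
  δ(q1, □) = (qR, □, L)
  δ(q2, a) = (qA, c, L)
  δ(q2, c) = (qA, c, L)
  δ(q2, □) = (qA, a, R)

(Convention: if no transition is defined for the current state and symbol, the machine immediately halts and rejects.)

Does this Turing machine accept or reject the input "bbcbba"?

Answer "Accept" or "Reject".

Execution trace:
Initial: [q0]bbcbba
Step 1: δ(q0, b) = (qA, a, R) → a[qA]bcbba

The machine reaches the accept state qA and halts.

Answer: Accept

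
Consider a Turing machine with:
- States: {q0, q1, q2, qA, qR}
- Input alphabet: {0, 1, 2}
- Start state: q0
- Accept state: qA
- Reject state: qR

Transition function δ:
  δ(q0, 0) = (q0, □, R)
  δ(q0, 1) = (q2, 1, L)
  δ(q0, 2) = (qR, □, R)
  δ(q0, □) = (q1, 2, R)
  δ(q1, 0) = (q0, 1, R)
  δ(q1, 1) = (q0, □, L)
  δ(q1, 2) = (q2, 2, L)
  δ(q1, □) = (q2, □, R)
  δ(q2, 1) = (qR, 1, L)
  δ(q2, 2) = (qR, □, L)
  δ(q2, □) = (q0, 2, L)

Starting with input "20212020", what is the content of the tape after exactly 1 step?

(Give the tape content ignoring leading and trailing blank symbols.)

Execution trace:
Initial: [q0]20212020
Step 1: δ(q0, 2) = (qR, □, R) → □[qR]0212020

The machine reaches the reject state qR and halts.

After 1 step, the tape (ignoring leading/trailing blanks) is: 0212020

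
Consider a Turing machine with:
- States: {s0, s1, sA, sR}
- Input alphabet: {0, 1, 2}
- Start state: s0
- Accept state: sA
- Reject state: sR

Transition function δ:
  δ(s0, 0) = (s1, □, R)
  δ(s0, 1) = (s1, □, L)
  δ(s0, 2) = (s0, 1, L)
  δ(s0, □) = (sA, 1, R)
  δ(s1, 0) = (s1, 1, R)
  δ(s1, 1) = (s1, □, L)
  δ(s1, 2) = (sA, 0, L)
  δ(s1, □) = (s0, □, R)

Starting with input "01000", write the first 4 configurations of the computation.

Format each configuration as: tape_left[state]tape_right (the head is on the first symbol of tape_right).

Transitions applied:
Step 1: δ(s0, 0) = (s1, □, R)
Step 2: δ(s1, 1) = (s1, □, L)
Step 3: δ(s1, □) = (s0, □, R)

The first 4 configurations are:
[s0]01000 ⊢ □[s1]1000 ⊢ [s1]□□000 ⊢ □[s0]□000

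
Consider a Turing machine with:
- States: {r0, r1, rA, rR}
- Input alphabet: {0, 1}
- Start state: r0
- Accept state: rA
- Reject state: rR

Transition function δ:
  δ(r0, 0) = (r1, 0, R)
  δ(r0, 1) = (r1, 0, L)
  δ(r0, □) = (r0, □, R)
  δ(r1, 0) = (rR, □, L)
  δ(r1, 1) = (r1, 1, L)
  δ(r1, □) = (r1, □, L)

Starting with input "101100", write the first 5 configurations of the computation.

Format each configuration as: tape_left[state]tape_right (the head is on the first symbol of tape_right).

Transitions applied:
Step 1: δ(r0, 1) = (r1, 0, L)
Step 2: δ(r1, □) = (r1, □, L)
Step 3: δ(r1, □) = (r1, □, L)
Step 4: δ(r1, □) = (r1, □, L)

The first 5 configurations are:
[r0]101100 ⊢ [r1]□001100 ⊢ [r1]□□001100 ⊢ [r1]□□□001100 ⊢ [r1]□□□□001100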